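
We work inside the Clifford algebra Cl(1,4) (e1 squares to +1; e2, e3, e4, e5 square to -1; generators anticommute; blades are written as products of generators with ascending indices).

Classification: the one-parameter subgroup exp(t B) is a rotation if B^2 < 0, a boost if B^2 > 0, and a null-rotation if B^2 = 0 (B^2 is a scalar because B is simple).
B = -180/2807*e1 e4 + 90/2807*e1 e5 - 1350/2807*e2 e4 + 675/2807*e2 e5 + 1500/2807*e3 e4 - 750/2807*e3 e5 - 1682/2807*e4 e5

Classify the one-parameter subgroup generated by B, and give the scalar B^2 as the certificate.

B^2 term by term: the squares give (-180/2807)^2*(e1 e4)^2 + (90/2807)^2*(e1 e5)^2 + (-1350/2807)^2*(e2 e4)^2 + (675/2807)^2*(e2 e5)^2 + (1500/2807)^2*(e3 e4)^2 + (-750/2807)^2*(e3 e5)^2 + (-1682/2807)^2*(e4 e5)^2 = 32400/7879249*(+1) + 8100/7879249*(+1) + 1822500/7879249*(-1) + 455625/7879249*(-1) + 2250000/7879249*(-1) + 562500/7879249*(-1) + 2829124/7879249*(-1) = -1 (each basis 2-blade squares to minus the product of its generators' squares); cross terms between blades sharing an index anticommute and cancel; the commuting (index-disjoint) pairs give grade-4 terms 2*c*c'*(blade product), which cancel blade by blade — e1 e2 e4 e5: 243000/7879249 - 243000/7879249 = 0; e1 e3 e4 e5: -270000/7879249 + 270000/7879249 = 0; e2 e3 e4 e5: -2025000/7879249 + 2025000/7879249 = 0 — confirming B is simple. So B^2 = -1.
Answer: rotation, certificate B^2 = -1. The invariant at work: B^2 = -1 is unchanged by conjugation, hence its sign classifies the subgroup whatever basis B is written in.


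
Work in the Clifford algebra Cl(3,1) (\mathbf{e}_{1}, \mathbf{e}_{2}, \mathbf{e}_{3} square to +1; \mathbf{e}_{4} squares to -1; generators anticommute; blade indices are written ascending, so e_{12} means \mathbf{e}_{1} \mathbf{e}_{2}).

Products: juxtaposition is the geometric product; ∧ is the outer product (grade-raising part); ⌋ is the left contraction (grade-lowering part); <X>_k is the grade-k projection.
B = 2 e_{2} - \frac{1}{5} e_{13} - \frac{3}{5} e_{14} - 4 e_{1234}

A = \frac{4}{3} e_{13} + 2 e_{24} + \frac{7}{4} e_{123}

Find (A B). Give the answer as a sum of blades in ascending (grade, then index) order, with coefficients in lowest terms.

step 1: \frac{4}{15} - \frac{7}{20} e_{2} + 3 e_{4} + \frac{6}{5} e_{12} + \frac{9}{2} e_{13} - \frac{16}{3} e_{24} + \frac{4}{5} e_{34} - \frac{8}{3} e_{123} - \frac{21}{20} e_{234} + \frac{2}{5} e_{1234}
Answer: \frac{4}{15} - \frac{7}{20} e_{2} + 3 e_{4} + \frac{6}{5} e_{12} + \frac{9}{2} e_{13} - \frac{16}{3} e_{24} + \frac{4}{5} e_{34} - \frac{8}{3} e_{123} - \frac{21}{20} e_{234} + \frac{2}{5} e_{1234}


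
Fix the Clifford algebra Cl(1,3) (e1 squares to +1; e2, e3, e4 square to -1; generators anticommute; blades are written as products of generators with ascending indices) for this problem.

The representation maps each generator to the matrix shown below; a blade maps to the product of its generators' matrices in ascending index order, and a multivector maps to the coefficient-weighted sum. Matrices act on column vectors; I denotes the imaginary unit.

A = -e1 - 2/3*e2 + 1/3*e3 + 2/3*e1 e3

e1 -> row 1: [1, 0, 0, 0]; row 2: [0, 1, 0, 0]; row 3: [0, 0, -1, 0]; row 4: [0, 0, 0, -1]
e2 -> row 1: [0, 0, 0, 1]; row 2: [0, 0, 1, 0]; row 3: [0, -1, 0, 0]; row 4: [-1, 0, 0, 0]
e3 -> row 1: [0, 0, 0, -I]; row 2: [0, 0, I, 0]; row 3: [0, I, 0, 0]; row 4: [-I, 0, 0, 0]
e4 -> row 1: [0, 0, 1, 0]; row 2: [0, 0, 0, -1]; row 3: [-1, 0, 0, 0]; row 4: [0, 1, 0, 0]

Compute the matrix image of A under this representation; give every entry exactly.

Bivector images (products of the table entries): rho(e1 e3) = rho(e1)rho(e3) = row 1: [0, 0, 0, -I]; row 2: [0, 0, I, 0]; row 3: [0, -I, 0, 0]; row 4: [I, 0, 0, 0].
M = (-1)*rho(e1) + (-2/3)*rho(e2) + (1/3)*rho(e3) + (2/3)*rho(e1 e3), summed entrywise:
Answer: row 1: [-1, 0, 0, -2/3 - I]; row 2: [0, -1, -2/3 + I, 0]; row 3: [0, 2/3 - I/3, 1, 0]; row 4: [2/3 + I/3, 0, 0, 1]


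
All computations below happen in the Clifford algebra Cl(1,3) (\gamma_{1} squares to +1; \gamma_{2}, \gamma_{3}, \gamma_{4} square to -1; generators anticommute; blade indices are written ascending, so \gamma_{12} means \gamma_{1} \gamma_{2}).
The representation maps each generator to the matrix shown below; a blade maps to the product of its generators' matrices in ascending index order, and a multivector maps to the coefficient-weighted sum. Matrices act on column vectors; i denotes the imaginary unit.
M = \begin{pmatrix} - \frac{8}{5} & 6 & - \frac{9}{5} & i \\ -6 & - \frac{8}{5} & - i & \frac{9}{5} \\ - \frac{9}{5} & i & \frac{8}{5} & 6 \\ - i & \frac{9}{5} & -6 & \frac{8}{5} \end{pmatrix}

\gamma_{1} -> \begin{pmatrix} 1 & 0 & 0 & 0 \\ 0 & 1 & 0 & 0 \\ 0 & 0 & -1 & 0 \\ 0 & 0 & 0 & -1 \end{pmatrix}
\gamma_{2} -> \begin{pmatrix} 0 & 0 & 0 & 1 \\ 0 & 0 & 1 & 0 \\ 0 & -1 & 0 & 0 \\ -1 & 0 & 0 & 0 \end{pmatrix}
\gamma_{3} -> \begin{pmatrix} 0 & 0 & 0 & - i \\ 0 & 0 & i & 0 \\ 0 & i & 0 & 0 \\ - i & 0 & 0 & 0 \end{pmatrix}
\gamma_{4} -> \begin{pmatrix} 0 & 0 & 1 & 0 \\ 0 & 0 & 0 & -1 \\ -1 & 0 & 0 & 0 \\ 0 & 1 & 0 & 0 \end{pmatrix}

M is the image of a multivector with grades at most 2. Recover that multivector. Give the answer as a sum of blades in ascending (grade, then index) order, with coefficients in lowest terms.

Method: the blade images are trace-orthogonal — tr(rho(e_A) rho(e_B)^-1) = 4 if A = B and 0 otherwise — and rho(e_A)^-1 = (e_A)^2 * rho(e_A) with (e_A)^2 = +1 or -1, so the coefficient of e_A in the preimage is (e_A)^2 * tr(M rho(e_A))/4.
Nonzero projections over blades of grade <= 2: \gamma_{1}: (\gamma_{1})^2 = +1, tr(M rho(\gamma_{1})) = - \frac{32}{5}, coefficient -\frac{8}{5}; \gamma_{13}: (\gamma_{13})^2 = +1, tr(M rho(\gamma_{13})) = -4, coefficient -1; \gamma_{14}: (\gamma_{14})^2 = +1, tr(M rho(\gamma_{14})) = - \frac{36}{5}, coefficient -\frac{9}{5}; \gamma_{24}: (\gamma_{24})^2 = -1, tr(M rho(\gamma_{24})) = -24, coefficient 6. Every other blade of grade <= 2 projects to 0.
Answer: -\frac{8}{5} \gamma_{1} - \gamma_{13} - \frac{9}{5} \gamma_{14} + 6 \gamma_{24}


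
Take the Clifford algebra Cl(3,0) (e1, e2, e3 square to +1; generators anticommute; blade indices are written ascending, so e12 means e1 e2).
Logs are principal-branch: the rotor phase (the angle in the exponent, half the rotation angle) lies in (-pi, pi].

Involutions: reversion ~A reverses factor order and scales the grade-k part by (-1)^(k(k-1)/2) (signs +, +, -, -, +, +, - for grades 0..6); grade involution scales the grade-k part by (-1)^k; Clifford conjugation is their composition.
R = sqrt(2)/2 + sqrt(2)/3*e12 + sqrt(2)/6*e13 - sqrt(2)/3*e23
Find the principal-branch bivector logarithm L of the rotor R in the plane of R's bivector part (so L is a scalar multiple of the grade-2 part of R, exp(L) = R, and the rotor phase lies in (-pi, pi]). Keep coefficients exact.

The scalar part of R is sqrt(2)/2, so the principal-branch rotor phase is pinned; divide the bivector part by its sine to get the unit plane — L is the phase times that plane.
Concretely: cos(phase) = sqrt(2)/2 gives phase = ±pi/4, and since phase/sin(phase) is even the sign is immaterial: L = (phase/sin(phase)) * <R>_2 = (sqrt(2)*pi/4) * <R>_2.
Answer: pi/6*e12 + pi/12*e13 - pi/6*e23


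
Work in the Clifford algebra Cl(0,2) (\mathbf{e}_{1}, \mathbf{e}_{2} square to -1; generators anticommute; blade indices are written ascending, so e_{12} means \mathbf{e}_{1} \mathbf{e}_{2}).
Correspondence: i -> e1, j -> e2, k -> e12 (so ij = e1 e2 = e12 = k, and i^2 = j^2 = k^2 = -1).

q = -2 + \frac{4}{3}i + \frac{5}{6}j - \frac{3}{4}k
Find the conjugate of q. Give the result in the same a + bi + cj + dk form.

In blades: q = -2 + \frac{4}{3} e_{1} + \frac{5}{6} e_{2} - \frac{3}{4} e_{12}.
Conjugation here is Clifford conjugation: the scalar is fixed and the grade-1 and grade-2 blades all flip sign, giving -2 - \frac{4}{3} e_{1} - \frac{5}{6} e_{2} + \frac{3}{4} e_{12}; translating back:
Answer: -2 - \frac{4}{3}i - \frac{5}{6}j + \frac{3}{4}k


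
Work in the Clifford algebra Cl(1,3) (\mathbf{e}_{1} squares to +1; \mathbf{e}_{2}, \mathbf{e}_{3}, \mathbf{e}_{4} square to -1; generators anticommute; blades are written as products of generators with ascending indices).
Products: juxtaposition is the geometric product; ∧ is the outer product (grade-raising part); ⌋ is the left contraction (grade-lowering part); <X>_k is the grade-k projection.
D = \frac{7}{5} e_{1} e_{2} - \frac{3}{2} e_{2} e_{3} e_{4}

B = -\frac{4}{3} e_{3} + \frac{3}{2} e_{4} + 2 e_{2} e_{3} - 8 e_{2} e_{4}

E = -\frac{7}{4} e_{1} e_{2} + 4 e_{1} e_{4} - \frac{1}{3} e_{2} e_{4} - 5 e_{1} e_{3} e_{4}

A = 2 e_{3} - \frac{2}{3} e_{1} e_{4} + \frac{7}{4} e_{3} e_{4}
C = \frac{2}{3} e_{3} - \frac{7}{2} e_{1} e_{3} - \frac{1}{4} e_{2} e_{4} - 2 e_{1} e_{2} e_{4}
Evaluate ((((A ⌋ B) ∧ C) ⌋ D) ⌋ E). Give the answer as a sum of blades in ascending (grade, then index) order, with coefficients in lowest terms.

step 1: \frac{8}{3} + 4 e_{2}
step 2: \frac{16}{9} e_{3} - \frac{28}{3} e_{1} e_{3} + \frac{8}{3} e_{2} e_{3} - \frac{2}{3} e_{2} e_{4} + 14 e_{1} e_{2} e_{3} - \frac{16}{3} e_{1} e_{2} e_{4}
step 3: e_{3} + 4 e_{4} - \frac{8}{3} e_{2} e_{4}
step 4: -\frac{8}{9} + 16 e_{1} - \frac{4}{3} e_{2} + 20 e_{1} e_{3} - 5 e_{1} e_{4}
Answer: -\frac{8}{9} + 16 e_{1} - \frac{4}{3} e_{2} + 20 e_{1} e_{3} - 5 e_{1} e_{4}


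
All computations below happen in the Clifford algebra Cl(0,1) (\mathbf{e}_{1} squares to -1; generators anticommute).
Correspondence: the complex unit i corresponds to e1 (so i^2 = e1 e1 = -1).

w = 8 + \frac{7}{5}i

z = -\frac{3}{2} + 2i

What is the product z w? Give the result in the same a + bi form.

In blades: z = -\frac{3}{2} + 2 e_{1}, w = 8 + \frac{7}{5} e_{1}.
Distribute z over w term by term (generator squares from the signature, products reordered to ascending indices): (-\frac{3}{2})*w = -12 - \frac{21}{10} e_{1}; (2 e_{1})*w = -\frac{14}{5} + 16 e_{1}.
Sum: -\frac{74}{5} + \frac{139}{10} e_{1}; translating back through the correspondence:
Answer: -\frac{74}{5} + \frac{139}{10}i


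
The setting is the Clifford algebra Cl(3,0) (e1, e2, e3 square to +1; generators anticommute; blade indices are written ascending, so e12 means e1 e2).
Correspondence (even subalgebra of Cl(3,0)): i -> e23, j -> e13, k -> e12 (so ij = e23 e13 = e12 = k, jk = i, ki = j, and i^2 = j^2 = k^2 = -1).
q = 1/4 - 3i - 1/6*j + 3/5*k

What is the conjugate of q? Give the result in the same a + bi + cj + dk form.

In blades: q = 1/4 + 3/5*e12 - 1/6*e13 - 3*e23.
Quaternion conjugation is reversion on the even subalgebra: the scalar is fixed and every grade-2 blade flips sign, giving 1/4 - 3/5*e12 + 1/6*e13 + 3*e23; translating back:
Answer: 1/4 + 3i + 1/6*j - 3/5*k


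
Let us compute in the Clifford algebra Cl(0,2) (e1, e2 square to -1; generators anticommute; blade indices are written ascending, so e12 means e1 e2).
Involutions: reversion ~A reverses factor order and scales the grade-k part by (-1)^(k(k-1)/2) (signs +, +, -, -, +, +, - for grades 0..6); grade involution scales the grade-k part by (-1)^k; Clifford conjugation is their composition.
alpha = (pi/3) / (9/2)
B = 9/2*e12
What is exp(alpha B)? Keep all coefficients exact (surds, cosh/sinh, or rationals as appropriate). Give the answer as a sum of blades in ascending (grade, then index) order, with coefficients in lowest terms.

B^2 = (9/2)^2*(e12)^2 = 81/4*(-1) = -81/4 (a basis 2-blade squares to minus the product of its generators' squares).
B^2 = -81/4 — since the square is negative, the closed form is circular: l = 9/2, alpha*l = pi/3, so exp(alpha B) = cos(pi/3) + (sin(pi/3)/(9/2))*B = 1/2 + (sqrt(3)/9)*B.
Answer: 1/2 + sqrt(3)/2*e12


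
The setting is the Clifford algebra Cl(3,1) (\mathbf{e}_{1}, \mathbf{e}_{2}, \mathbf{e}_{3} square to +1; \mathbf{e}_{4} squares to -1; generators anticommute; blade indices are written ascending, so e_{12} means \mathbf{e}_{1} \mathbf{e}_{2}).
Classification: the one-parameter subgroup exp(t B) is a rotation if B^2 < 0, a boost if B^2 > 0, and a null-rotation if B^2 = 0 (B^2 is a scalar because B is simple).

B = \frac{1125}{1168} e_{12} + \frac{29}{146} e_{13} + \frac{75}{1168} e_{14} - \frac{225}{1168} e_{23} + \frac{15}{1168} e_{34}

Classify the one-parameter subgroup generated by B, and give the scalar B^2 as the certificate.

B^2 term by term: the squares give (\frac{1125}{1168})^2*(e_{12})^2 + (\frac{29}{146})^2*(e_{13})^2 + (\frac{75}{1168})^2*(e_{14})^2 + (-\frac{225}{1168})^2*(e_{23})^2 + (\frac{15}{1168})^2*(e_{34})^2 = \frac{1265625}{1364224}*(-1) + \frac{841}{21316}*(-1) + \frac{5625}{1364224}*(+1) + \frac{50625}{1364224}*(-1) + \frac{225}{1364224}*(+1) = -1 (each basis 2-blade squares to minus the product of its generators' squares); cross terms between blades sharing an index anticommute and cancel; the commuting (index-disjoint) pairs give grade-4 terms 2*c*c'*(blade product), which cancel blade by blade — e_{1234}: \frac{16875}{682112} - \frac{16875}{682112} = 0 — confirming B is simple. So B^2 = -1.
Answer: rotation, certificate B^2 = -1. B^2 = -1 is basis-independent, so its sign is the whole story.


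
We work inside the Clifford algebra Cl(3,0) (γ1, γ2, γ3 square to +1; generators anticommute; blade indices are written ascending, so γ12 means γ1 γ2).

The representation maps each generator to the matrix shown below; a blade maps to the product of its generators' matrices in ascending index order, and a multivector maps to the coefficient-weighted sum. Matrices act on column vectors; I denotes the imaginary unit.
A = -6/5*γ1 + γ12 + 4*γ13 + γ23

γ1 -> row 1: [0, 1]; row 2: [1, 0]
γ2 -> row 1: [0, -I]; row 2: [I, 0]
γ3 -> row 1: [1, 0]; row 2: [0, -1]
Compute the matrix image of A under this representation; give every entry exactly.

Bivector images (products of the table entries): rho(γ12) = rho(γ1)rho(γ2) = row 1: [I, 0]; row 2: [0, -I]; rho(γ13) = rho(γ1)rho(γ3) = row 1: [0, -1]; row 2: [1, 0]; rho(γ23) = rho(γ2)rho(γ3) = row 1: [0, I]; row 2: [I, 0].
M = (-6/5)*rho(γ1) + (1)*rho(γ12) + (4)*rho(γ13) + (1)*rho(γ23), summed entrywise:
Answer: row 1: [I, -26/5 + I]; row 2: [14/5 + I, -I]


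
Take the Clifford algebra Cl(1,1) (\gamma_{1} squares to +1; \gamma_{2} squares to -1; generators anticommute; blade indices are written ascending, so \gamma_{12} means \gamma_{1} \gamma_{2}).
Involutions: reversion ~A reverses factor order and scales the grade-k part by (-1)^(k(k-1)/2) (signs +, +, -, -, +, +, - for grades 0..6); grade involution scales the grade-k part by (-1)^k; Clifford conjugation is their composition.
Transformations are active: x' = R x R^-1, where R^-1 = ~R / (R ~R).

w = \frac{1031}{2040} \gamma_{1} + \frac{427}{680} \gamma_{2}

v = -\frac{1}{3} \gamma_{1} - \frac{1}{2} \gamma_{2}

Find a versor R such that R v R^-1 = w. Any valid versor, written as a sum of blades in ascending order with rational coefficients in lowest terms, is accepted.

Equal squares first: v^2 = w^2 = -\frac{5}{36}. Then v + w = \frac{117}{680} \gamma_{1} + \frac{87}{680} \gamma_{2} is a versor taking v to w, provided it is invertible.
Answer: \frac{117}{680} \gamma_{1} + \frac{87}{680} \gamma_{2}


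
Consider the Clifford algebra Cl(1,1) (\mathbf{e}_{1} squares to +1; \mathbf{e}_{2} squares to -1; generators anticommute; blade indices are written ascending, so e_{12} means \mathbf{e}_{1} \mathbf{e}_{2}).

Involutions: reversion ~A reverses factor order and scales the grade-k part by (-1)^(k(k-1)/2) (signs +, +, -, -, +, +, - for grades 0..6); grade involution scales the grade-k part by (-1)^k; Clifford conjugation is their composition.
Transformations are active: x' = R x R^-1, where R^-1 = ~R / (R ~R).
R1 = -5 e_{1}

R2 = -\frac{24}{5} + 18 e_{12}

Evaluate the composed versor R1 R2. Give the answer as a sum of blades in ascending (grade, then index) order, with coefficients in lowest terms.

Distribute over the terms of R1 (each basis-blade product reordered to ascending indices, repeated generators contracted through their squares):
(-5 e_{1}) R2 = 24 e_{1} - 90 e_{2}
Answer: 24 e_{1} - 90 e_{2}


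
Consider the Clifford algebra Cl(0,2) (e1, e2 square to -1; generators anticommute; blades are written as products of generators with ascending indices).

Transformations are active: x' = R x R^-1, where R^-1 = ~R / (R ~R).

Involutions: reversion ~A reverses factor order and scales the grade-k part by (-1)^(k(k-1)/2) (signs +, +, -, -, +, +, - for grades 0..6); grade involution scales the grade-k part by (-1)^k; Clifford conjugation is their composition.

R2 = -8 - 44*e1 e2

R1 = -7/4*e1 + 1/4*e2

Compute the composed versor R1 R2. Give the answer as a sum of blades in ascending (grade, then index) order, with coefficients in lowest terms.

Distribute over the terms of R1 (each basis-blade product reordered to ascending indices, repeated generators contracted through their squares):
(-7/4*e1) R2 = 14*e1 - 77*e2
(1/4*e2) R2 = -11*e1 - 2*e2
Summing the partial products and collecting blades:
Answer: 3*e1 - 79*e2


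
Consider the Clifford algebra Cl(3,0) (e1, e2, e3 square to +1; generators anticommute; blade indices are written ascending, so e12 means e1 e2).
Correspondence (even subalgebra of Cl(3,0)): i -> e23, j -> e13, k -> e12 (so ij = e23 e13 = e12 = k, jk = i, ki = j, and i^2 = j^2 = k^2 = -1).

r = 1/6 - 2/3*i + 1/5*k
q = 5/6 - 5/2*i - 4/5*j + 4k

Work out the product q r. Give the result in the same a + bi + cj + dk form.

In blades: q = 5/6 + 4*e12 - 4/5*e13 - 5/2*e23, r = 1/6 + 1/5*e12 - 2/3*e23.
Distribute q over r term by term (generator squares from the signature, products reordered to ascending indices): (5/6)*r = 5/36 + 1/6*e12 - 5/9*e23; (4*e12)*r = -4/5 + 2/3*e12 - 8/3*e13; (-4/5*e13)*r = -8/15*e12 - 2/15*e13 - 4/25*e23; (-5/2*e23)*r = -5/3 + 1/2*e13 - 5/12*e23.
Sum: -419/180 + 3/10*e12 - 23/10*e13 - 1019/900*e23; translating back through the correspondence:
Answer: -419/180 - 1019/900*i - 23/10*j + 3/10*k


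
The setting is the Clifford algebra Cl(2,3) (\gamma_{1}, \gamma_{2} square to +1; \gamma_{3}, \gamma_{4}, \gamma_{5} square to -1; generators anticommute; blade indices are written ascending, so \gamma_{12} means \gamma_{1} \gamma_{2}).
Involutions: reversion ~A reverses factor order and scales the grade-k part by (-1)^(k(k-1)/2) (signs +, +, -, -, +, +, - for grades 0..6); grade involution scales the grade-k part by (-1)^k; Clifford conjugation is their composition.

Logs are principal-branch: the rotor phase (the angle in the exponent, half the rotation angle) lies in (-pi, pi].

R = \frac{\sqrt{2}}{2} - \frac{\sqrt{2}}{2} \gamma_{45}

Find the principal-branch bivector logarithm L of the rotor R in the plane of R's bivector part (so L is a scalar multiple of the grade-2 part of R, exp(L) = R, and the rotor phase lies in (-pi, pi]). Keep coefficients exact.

The scalar part of R is \frac{\sqrt{2}}{2}, and that scalar determines the rotor phase on the principal branch; recovering the unit plane as bivector-part over sine of the phase gives L = phase * plane.
Concretely: cos(phase) = \frac{\sqrt{2}}{2} gives phase = ±\frac{\pi}{4}, and since phase/sin(phase) is even the sign is immaterial: L = (phase/sin(phase)) * <R>_2 = (\frac{\sqrt{2} \pi}{4}) * <R>_2.
Answer: - \frac{\pi}{4} \gamma_{45}


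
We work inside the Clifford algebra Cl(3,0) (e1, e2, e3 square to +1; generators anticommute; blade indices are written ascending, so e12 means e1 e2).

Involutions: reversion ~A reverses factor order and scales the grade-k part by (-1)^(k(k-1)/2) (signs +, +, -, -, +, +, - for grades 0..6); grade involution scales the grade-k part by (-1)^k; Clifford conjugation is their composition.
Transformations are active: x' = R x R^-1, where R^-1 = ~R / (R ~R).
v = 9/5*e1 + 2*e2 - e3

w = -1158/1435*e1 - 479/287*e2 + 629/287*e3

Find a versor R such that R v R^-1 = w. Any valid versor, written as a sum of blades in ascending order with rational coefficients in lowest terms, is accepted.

Sketch: the shared square 206/25 makes R = v + w = 285/287*e1 + 95/287*e2 + 342/287*e3 the natural versor; its sandwich fixes that direction, negates (v - w)/2, and sends v to w.
Answer: 285/287*e1 + 95/287*e2 + 342/287*e3


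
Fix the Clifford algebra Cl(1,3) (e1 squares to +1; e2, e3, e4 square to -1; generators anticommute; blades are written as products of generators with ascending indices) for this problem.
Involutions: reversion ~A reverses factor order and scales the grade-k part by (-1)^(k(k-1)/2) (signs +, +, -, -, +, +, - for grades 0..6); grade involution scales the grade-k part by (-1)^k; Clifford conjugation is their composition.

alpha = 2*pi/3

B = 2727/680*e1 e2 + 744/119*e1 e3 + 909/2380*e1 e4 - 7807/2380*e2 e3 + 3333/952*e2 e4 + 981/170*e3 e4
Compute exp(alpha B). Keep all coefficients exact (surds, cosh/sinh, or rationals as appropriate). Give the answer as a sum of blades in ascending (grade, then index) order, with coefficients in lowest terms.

B^2 term by term: the squares give (2727/680)^2*(e1 e2)^2 + (744/119)^2*(e1 e3)^2 + (909/2380)^2*(e1 e4)^2 + (-7807/2380)^2*(e2 e3)^2 + (3333/952)^2*(e2 e4)^2 + (981/170)^2*(e3 e4)^2 = 7436529/462400*(+1) + 553536/14161*(+1) + 826281/5664400*(+1) + 60949249/5664400*(-1) + 11108889/906304*(-1) + 962361/28900*(-1) = -1 (each basis 2-blade squares to minus the product of its generators' squares); cross terms between blades sharing an index anticommute and cancel; the commuting (index-disjoint) pairs give grade-4 terms 2*c*c'*(blade product), which cancel blade by blade — e1 e2 e3 e4: 2675187/57800 - 619938/14161 - 7096563/2832200 = 0 — confirming B is simple. So B^2 = -1.
B^2 = -1 — circular case — the even/odd split gives cos and sin: l = 1, alpha*l = 2*pi/3, so exp(alpha B) = cos(2*pi/3) + (sin(2*pi/3)/1)*B = -1/2 + (sqrt(3)/2)*B.
Answer: -1/2 + 2727*sqrt(3)/1360*e1 e2 + 372*sqrt(3)/119*e1 e3 + 909*sqrt(3)/4760*e1 e4 - 7807*sqrt(3)/4760*e2 e3 + 3333*sqrt(3)/1904*e2 e4 + 981*sqrt(3)/340*e3 e4


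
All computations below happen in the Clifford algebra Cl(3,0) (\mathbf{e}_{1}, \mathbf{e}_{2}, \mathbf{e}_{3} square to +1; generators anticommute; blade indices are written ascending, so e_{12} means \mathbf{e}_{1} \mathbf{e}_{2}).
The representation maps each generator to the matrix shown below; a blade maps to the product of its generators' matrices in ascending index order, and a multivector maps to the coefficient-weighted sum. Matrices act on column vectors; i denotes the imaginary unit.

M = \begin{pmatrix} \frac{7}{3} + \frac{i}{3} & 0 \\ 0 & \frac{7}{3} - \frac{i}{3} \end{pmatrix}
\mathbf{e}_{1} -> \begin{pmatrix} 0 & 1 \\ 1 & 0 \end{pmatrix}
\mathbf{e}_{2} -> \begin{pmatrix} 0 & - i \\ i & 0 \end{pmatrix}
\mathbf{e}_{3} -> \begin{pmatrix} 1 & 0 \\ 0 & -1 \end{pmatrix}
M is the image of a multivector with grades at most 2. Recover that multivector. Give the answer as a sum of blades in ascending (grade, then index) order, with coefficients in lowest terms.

Method: 1, rho(e_{1}), rho(e_{2}), rho(e_{3}) form a trace-orthogonal basis of the 2x2 complex matrices (tr(X Y) = 2 if X = Y, else 0), so M = m0*1 + m1*rho(e_{1}) + m2*rho(e_{2}) + m3*rho(e_{3}) with m0 = tr(M)/2 = \frac{7}{3}, m1 = tr(M rho(e_{1}))/2 = 0, m2 = tr(M rho(e_{2}))/2 = 0, m3 = tr(M rho(e_{3}))/2 = \frac{i}{3}.
Multiplying table entries, the bivector images are rho(e_{12}) = i*rho(e_{3}), rho(e_{13}) = -i*rho(e_{2}), rho(e_{23}) = i*rho(e_{1}); with real blade coefficients the real parts of m0..m3 are the coefficients of 1, e_{1}, e_{2}, e_{3} and the imaginary parts give the bivectors (e_{23}: Im m1, e_{13}: -Im m2, e_{12}: Im m3).
Answer: \frac{7}{3} + \frac{1}{3} e_{12}


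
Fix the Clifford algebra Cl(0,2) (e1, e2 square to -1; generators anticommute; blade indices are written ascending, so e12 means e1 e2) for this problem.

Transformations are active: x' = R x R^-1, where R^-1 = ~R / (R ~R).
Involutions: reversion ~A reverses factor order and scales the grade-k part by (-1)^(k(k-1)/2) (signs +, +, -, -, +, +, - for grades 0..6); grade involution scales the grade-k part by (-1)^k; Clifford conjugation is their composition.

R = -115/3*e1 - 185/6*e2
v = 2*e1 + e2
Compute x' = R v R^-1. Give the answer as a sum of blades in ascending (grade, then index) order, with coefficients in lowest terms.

~R = -115/3*e1 - 185/6*e2, and R ~R = -87125/36, so R^-1 = ~R / (-87125/36).
R v = 215/2 + 70/3*e12
Answer: 4898/3485*e1 + 6061/3485*e2


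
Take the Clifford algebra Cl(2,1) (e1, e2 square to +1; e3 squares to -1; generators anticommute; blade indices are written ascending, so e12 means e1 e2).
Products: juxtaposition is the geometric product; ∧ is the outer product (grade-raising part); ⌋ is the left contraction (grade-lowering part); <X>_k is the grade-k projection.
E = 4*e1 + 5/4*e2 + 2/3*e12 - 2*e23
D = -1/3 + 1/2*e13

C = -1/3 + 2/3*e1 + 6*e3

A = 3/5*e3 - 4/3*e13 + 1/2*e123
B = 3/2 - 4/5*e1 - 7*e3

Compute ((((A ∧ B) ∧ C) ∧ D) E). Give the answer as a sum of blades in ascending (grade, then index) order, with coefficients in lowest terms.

step 1: 9/10*e3 - 38/25*e13 + 3/4*e123
step 2: -3/10*e3 - 7/75*e13 - 1/4*e123
step 3: 1/10*e3 + 7/225*e13 + 1/12*e123
step 4: -1/6*e1 - 1/5*e2 - 9/50*e3 - 14/225*e12 - 121/240*e13 + 1237/5400*e23 + 1/36*e123
Answer: -1/6*e1 - 1/5*e2 - 9/50*e3 - 14/225*e12 - 121/240*e13 + 1237/5400*e23 + 1/36*e123


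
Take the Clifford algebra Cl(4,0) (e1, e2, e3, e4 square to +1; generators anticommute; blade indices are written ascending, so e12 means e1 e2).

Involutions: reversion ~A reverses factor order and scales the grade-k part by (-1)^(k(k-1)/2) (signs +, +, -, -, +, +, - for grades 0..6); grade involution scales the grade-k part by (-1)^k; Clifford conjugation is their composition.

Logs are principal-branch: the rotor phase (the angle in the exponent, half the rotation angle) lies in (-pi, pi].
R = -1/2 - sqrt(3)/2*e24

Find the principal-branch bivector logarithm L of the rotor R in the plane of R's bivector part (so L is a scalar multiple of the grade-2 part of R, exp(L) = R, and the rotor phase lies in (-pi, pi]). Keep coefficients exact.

The scalar part of R is -1/2, and that scalar determines the rotor phase on the principal branch; recovering the unit plane as bivector-part over sine of the phase gives L = phase * plane.
Concretely: cos(phase) = -1/2 gives phase = ±2*pi/3, and since phase/sin(phase) is even the sign is immaterial: L = (phase/sin(phase)) * <R>_2 = (4*sqrt(3)*pi/9) * <R>_2.
Answer: -2*pi/3*e24


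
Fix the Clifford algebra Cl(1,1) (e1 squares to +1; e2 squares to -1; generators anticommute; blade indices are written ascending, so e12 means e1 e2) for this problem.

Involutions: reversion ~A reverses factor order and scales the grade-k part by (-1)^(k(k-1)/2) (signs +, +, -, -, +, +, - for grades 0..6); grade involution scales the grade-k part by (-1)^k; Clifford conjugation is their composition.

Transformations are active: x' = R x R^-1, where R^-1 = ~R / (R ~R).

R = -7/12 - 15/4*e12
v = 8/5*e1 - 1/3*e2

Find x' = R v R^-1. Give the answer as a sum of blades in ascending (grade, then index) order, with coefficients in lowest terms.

~R = -7/12 + 15/4*e12, and R ~R = -247/18, so R^-1 = ~R / (-247/18).
R v = -131/60*e1 + 223/36*e2
Answer: -8821/4940*e1 + 2549/2964*e2


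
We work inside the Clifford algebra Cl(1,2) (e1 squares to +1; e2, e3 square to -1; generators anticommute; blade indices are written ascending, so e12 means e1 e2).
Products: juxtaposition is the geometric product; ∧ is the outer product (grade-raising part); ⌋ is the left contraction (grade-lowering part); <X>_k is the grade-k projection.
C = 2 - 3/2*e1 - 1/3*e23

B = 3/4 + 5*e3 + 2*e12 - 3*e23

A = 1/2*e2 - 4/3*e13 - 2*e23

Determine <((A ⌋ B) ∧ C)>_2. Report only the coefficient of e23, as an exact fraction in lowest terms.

step 1: -6 + e1 + 3/2*e3
step 2: -12 + 11*e1 + 3*e3 + 9/4*e13 + 2*e23 - 1/3*e123
step 3: 9/4*e13 + 2*e23
Answer: 2


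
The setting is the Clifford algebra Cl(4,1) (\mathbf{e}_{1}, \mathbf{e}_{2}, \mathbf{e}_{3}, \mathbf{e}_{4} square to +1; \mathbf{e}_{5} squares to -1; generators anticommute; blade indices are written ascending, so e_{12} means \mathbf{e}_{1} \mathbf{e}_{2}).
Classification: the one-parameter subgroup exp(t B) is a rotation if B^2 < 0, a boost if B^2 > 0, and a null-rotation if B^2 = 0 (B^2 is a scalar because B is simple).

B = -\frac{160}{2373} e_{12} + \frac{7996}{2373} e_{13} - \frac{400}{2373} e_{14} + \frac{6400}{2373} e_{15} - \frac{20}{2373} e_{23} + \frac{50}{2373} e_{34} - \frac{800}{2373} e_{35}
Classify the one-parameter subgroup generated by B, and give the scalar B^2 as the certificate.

B^2 term by term: the squares give (-\frac{160}{2373})^2*(e_{12})^2 + (\frac{7996}{2373})^2*(e_{13})^2 + (-\frac{400}{2373})^2*(e_{14})^2 + (\frac{6400}{2373})^2*(e_{15})^2 + (-\frac{20}{2373})^2*(e_{23})^2 + (\frac{50}{2373})^2*(e_{34})^2 + (-\frac{800}{2373})^2*(e_{35})^2 = \frac{25600}{5631129}*(-1) + \frac{63936016}{5631129}*(-1) + \frac{160000}{5631129}*(-1) + \frac{40960000}{5631129}*(+1) + \frac{400}{5631129}*(-1) + \frac{2500}{5631129}*(-1) + \frac{640000}{5631129}*(+1) = -4 (each basis 2-blade squares to minus the product of its generators' squares); cross terms between blades sharing an index anticommute and cancel; the commuting (index-disjoint) pairs give grade-4 terms 2*c*c'*(blade product), which cancel blade by blade — e_{1234}: -\frac{16000}{5631129} + \frac{16000}{5631129} = 0; e_{1235}: \frac{256000}{5631129} - \frac{256000}{5631129} = 0; e_{1345}: -\frac{640000}{5631129} + \frac{640000}{5631129} = 0 — confirming B is simple. So B^2 = -4.
Answer: rotation, certificate B^2 = -4. The scalar -4 is the complete invariant here: its sign names the subgroup type.


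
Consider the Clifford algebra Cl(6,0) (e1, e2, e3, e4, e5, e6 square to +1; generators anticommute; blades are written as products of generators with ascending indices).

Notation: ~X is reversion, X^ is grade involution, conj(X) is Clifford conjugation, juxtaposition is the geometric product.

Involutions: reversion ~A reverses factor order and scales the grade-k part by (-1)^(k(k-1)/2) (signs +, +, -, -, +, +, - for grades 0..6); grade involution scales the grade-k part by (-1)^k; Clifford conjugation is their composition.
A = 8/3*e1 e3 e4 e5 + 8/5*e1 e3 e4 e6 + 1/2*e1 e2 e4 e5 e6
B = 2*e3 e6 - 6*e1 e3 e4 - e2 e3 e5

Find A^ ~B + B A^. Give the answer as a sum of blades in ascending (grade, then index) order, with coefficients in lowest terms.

first term: 16*e5 + 48/5*e6 - 16/5*e1 e4 - 8/3*e1 e2 e4 + 1/2*e1 e3 e4 e6 - 16/3*e1 e4 e5 e6 + 3*e2 e3 e5 e6 - e1 e2 e3 e4 e5 + 8/5*e1 e2 e4 e5 e6
second term: 16*e5 + 48/5*e6 + 16/5*e1 e4 + 8/3*e1 e2 e4 + 1/2*e1 e3 e4 e6 - 16/3*e1 e4 e5 e6 + 3*e2 e3 e5 e6 - e1 e2 e3 e4 e5 + 8/5*e1 e2 e4 e5 e6
Answer: 32*e5 + 96/5*e6 + e1 e3 e4 e6 - 32/3*e1 e4 e5 e6 + 6*e2 e3 e5 e6 - 2*e1 e2 e3 e4 e5 + 16/5*e1 e2 e4 e5 e6


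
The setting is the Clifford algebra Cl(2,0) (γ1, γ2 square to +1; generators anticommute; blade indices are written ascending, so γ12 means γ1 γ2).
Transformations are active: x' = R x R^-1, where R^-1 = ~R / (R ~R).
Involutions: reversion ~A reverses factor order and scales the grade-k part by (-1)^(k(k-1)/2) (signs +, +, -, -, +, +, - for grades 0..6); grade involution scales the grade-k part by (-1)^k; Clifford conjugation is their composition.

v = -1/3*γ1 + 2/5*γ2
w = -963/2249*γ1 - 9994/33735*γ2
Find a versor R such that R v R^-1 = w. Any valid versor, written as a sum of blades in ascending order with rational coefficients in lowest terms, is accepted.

Here q(v) = q(w) = 61/225; the classical choice R = v + w = -5138/6747*γ1 + 700/6747*γ2 then realises v -> w under the sandwich.
Answer: -5138/6747*γ1 + 700/6747*γ2


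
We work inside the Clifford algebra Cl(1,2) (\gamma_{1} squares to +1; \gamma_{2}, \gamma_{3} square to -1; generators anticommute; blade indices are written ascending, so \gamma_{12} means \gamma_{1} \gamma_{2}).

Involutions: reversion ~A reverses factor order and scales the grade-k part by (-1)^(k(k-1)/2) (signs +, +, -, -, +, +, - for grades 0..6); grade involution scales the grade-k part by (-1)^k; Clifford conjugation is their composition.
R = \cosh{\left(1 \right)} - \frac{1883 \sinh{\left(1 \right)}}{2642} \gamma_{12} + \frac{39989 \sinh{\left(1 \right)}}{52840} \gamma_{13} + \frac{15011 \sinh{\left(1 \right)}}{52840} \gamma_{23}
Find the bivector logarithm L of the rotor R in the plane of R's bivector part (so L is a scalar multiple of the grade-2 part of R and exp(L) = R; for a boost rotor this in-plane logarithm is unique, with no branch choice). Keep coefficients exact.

The scalar part of R is \cosh{\left(1 \right)}, which determines |rapidity| via cosh; the sign lives in the bivector part, and pairing them (bivector part over sinh of the rapidity = the plane) gives the unique in-plane L = rapidity * plane.
Concretely: cosh(rapidity) = \cosh{\left(1 \right)} gives rapidity = ±1, and since rapidity/sinh(rapidity) is even the sign is immaterial: L = (rapidity/sinh(rapidity)) * <R>_2 = (\frac{1}{\sinh{\left(1 \right)}}) * <R>_2.
Answer: - \frac{1883}{2642} \gamma_{12} + \frac{39989}{52840} \gamma_{13} + \frac{15011}{52840} \gamma_{23}


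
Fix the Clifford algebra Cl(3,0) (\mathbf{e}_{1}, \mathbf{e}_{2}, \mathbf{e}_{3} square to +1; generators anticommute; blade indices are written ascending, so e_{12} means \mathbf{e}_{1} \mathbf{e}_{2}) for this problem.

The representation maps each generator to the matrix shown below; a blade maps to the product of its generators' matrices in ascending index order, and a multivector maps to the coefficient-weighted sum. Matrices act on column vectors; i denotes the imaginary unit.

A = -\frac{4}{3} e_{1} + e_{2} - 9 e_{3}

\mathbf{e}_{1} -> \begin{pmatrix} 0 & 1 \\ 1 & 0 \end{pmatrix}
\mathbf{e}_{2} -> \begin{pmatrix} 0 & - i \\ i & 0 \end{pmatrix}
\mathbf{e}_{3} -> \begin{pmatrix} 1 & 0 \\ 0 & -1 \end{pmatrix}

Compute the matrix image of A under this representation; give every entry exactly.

M = (-\frac{4}{3})*rho(e_{1}) + (1)*rho(e_{2}) + (-9)*rho(e_{3}), summed entrywise:
Answer: \begin{pmatrix} -9 & - \frac{4}{3} - i \\ - \frac{4}{3} + i & 9 \end{pmatrix}


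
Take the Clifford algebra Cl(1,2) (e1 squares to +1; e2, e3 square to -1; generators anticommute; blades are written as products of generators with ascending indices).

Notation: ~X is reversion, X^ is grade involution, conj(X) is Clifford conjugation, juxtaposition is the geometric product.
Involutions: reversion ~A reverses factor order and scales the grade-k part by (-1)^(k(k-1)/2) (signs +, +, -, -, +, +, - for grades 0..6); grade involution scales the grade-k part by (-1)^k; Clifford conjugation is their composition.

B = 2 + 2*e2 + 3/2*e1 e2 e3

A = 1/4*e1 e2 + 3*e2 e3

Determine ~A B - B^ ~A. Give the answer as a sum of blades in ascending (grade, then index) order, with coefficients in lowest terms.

first term: 5*e1 - 51/8*e3 - 1/2*e1 e2 - 6*e2 e3
second term: -4*e1 - 45/8*e3 - 1/2*e1 e2 - 6*e2 e3
Answer: 9*e1 - 3/4*e3


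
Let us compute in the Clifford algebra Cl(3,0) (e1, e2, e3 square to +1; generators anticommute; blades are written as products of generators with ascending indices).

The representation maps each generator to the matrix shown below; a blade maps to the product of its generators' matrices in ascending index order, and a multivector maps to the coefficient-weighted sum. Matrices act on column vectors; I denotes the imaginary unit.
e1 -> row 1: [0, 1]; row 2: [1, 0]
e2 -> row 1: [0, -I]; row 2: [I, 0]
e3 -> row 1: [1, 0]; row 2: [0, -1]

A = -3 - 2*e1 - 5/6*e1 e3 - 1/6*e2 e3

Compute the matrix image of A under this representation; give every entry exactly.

Bivector images (products of the table entries): rho(e1 e3) = rho(e1)rho(e3) = row 1: [0, -1]; row 2: [1, 0]; rho(e2 e3) = rho(e2)rho(e3) = row 1: [0, I]; row 2: [I, 0].
M = (-3)*1 + (-2)*rho(e1) + (-5/6)*rho(e1 e3) + (-1/6)*rho(e2 e3), summed entrywise (1 is the identity matrix):
Answer: row 1: [-3, -7/6 - I/6]; row 2: [-17/6 - I/6, -3]


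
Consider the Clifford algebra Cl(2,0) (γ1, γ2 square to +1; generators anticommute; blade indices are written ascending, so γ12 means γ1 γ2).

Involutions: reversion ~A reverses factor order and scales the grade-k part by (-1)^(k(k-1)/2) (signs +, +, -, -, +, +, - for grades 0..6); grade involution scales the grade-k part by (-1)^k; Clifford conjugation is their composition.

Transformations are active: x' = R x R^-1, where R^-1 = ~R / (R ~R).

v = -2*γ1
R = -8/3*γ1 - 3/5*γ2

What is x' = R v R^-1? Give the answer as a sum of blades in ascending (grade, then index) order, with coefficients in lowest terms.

~R = -8/3*γ1 - 3/5*γ2, and R ~R = 1681/225, so R^-1 = ~R / (1681/225).
R v = 16/3 - 6/5*γ12
Answer: -3038/1681*γ1 - 1440/1681*γ2


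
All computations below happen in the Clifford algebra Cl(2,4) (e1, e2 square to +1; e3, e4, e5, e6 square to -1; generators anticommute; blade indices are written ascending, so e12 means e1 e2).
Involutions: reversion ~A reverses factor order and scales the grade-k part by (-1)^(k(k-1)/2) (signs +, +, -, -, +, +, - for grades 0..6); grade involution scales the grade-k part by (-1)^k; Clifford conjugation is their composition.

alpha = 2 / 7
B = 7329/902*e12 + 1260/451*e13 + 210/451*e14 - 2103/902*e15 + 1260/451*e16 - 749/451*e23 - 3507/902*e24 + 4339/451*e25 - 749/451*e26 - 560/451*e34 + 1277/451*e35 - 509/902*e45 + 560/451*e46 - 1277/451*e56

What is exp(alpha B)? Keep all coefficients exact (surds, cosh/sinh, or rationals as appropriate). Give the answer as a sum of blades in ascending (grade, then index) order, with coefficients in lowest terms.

B^2 term by term: the squares give (7329/902)^2*(e12)^2 + (1260/451)^2*(e13)^2 + (210/451)^2*(e14)^2 + (-2103/902)^2*(e15)^2 + (1260/451)^2*(e16)^2 + (-749/451)^2*(e23)^2 + (-3507/902)^2*(e24)^2 + (4339/451)^2*(e25)^2 + (-749/451)^2*(e26)^2 + (-560/451)^2*(e34)^2 + (1277/451)^2*(e35)^2 + (-509/902)^2*(e45)^2 + (560/451)^2*(e46)^2 + (-1277/451)^2*(e56)^2 = 53714241/813604*(-1) + 1587600/203401*(+1) + 44100/203401*(+1) + 4422609/813604*(+1) + 1587600/203401*(+1) + 561001/203401*(+1) + 12299049/813604*(+1) + 18826921/203401*(+1) + 561001/203401*(+1) + 313600/203401*(-1) + 1630729/203401*(-1) + 259081/813604*(-1) + 313600/203401*(-1) + 1630729/203401*(-1) = 49 (each basis 2-blade squares to minus the product of its generators' squares); cross terms between blades sharing an index anticommute and cancel; the commuting (index-disjoint) pairs give grade-4 terms 2*c*c'*(blade product), which cancel blade by blade — e1234: -4104240/203401 + 4418820/203401 - 314580/203401 = 0; e1235: 9359133/203401 - 10934280/203401 + 1575147/203401 = 0; e1236: 1887480/203401 - 1887480/203401 = 0; e1245: -3730461/406802 - 1822380/203401 + 7375221/406802 = 0; e1246: 4104240/203401 + 314580/203401 - 4418820/203401 = 0; e1256: -9359133/203401 - 1575147/203401 + 10934280/203401 = 0; e1345: -641340/203401 - 536340/203401 + 1177680/203401 = 0; e1346: 1411200/203401 - 1411200/203401 = 0; e1356: -3218040/203401 + 3218040/203401 = 0; e1456: -536340/203401 + 1177680/203401 - 641340/203401 = 0; e2345: 381241/203401 + 4478439/203401 - 4859680/203401 = 0; e2346: -838880/203401 + 838880/203401 = 0; e2356: 1912946/203401 - 1912946/203401 = 0; e2456: 4478439/203401 - 4859680/203401 + 381241/203401 = 0; e3456: 1430240/203401 - 1430240/203401 = 0 — confirming B is simple. So B^2 = 49.
B^2 = 49 — a positive square means the series sums to a boost: l = 7, alpha*l = 2, so exp(alpha B) = cosh(2) + (sinh(2)/7)*B = cosh(2) + (sinh(2)/7)*B.
Answer: cosh(2) + 1047*sinh(2)/902*e12 + 180*sinh(2)/451*e13 + 30*sinh(2)/451*e14 - 2103*sinh(2)/6314*e15 + 180*sinh(2)/451*e16 - 107*sinh(2)/451*e23 - 501*sinh(2)/902*e24 + 4339*sinh(2)/3157*e25 - 107*sinh(2)/451*e26 - 80*sinh(2)/451*e34 + 1277*sinh(2)/3157*e35 - 509*sinh(2)/6314*e45 + 80*sinh(2)/451*e46 - 1277*sinh(2)/3157*e56


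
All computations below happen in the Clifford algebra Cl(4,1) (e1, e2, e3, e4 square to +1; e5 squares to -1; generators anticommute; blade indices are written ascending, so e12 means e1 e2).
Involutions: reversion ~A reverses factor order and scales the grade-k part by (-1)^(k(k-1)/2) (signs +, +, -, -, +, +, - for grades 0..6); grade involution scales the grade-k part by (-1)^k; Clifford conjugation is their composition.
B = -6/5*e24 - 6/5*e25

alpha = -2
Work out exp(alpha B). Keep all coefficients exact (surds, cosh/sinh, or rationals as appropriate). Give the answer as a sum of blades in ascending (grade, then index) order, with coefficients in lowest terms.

B^2 term by term: the squares give (-6/5)^2*(e24)^2 + (-6/5)^2*(e25)^2 = 36/25*(-1) + 36/25*(+1) = 0 (each basis 2-blade squares to minus the product of its generators' squares); cross terms between blades sharing an index anticommute and cancel. So B^2 = 0.
B^2 = 0, hence only two terms survive: exp(alpha B) = 1 + alpha B (parabolic case).
Answer: 1 + 12/5*e24 + 12/5*e25
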